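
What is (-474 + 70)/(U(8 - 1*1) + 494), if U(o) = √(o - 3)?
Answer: -101/124 ≈ -0.81452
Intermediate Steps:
U(o) = √(-3 + o)
(-474 + 70)/(U(8 - 1*1) + 494) = (-474 + 70)/(√(-3 + (8 - 1*1)) + 494) = -404/(√(-3 + (8 - 1)) + 494) = -404/(√(-3 + 7) + 494) = -404/(√4 + 494) = -404/(2 + 494) = -404/496 = -404*1/496 = -101/124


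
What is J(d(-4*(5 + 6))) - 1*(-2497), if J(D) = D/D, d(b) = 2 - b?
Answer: 2498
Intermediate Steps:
J(D) = 1
J(d(-4*(5 + 6))) - 1*(-2497) = 1 - 1*(-2497) = 1 + 2497 = 2498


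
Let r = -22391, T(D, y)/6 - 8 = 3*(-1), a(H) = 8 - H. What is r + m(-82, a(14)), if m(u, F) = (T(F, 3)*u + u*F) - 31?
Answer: -24390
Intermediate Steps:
T(D, y) = 30 (T(D, y) = 48 + 6*(3*(-1)) = 48 + 6*(-3) = 48 - 18 = 30)
m(u, F) = -31 + 30*u + F*u (m(u, F) = (30*u + u*F) - 31 = (30*u + F*u) - 31 = -31 + 30*u + F*u)
r + m(-82, a(14)) = -22391 + (-31 + 30*(-82) + (8 - 1*14)*(-82)) = -22391 + (-31 - 2460 + (8 - 14)*(-82)) = -22391 + (-31 - 2460 - 6*(-82)) = -22391 + (-31 - 2460 + 492) = -22391 - 1999 = -24390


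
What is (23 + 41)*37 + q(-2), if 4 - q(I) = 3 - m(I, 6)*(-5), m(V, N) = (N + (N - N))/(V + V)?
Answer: 4753/2 ≈ 2376.5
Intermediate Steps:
m(V, N) = N/(2*V) (m(V, N) = (N + 0)/((2*V)) = N*(1/(2*V)) = N/(2*V))
q(I) = 1 - 15/I (q(I) = 4 - (3 - (1/2)*6/I*(-5)) = 4 - (3 - 3/I*(-5)) = 4 - (3 - (-15)/I) = 4 - (3 + 15/I) = 4 + (-3 - 15/I) = 1 - 15/I)
(23 + 41)*37 + q(-2) = (23 + 41)*37 + (-15 - 2)/(-2) = 64*37 - 1/2*(-17) = 2368 + 17/2 = 4753/2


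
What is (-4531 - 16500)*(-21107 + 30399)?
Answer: -195420052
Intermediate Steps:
(-4531 - 16500)*(-21107 + 30399) = -21031*9292 = -195420052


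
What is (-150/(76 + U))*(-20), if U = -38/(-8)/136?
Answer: 1632000/41363 ≈ 39.456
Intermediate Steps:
U = 19/544 (U = -38*(-⅛)*(1/136) = (19/4)*(1/136) = 19/544 ≈ 0.034926)
(-150/(76 + U))*(-20) = (-150/(76 + 19/544))*(-20) = (-150/(41363/544))*(-20) = ((544/41363)*(-150))*(-20) = -81600/41363*(-20) = 1632000/41363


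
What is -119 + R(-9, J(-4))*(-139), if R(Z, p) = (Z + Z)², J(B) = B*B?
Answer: -45155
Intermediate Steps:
J(B) = B²
R(Z, p) = 4*Z² (R(Z, p) = (2*Z)² = 4*Z²)
-119 + R(-9, J(-4))*(-139) = -119 + (4*(-9)²)*(-139) = -119 + (4*81)*(-139) = -119 + 324*(-139) = -119 - 45036 = -45155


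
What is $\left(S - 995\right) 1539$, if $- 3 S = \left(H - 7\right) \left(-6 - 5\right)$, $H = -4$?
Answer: $-1593378$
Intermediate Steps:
$S = - \frac{121}{3}$ ($S = - \frac{\left(-4 - 7\right) \left(-6 - 5\right)}{3} = - \frac{\left(-11\right) \left(-11\right)}{3} = \left(- \frac{1}{3}\right) 121 = - \frac{121}{3} \approx -40.333$)
$\left(S - 995\right) 1539 = \left(- \frac{121}{3} - 995\right) 1539 = \left(- \frac{3106}{3}\right) 1539 = -1593378$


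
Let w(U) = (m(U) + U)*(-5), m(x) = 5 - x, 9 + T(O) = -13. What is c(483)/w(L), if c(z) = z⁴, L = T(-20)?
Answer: -54423757521/25 ≈ -2.1770e+9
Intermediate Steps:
T(O) = -22 (T(O) = -9 - 13 = -22)
L = -22
w(U) = -25 (w(U) = ((5 - U) + U)*(-5) = 5*(-5) = -25)
c(483)/w(L) = 483⁴/(-25) = 54423757521*(-1/25) = -54423757521/25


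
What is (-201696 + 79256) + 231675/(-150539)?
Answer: -18432226835/150539 ≈ -1.2244e+5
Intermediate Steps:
(-201696 + 79256) + 231675/(-150539) = -122440 + 231675*(-1/150539) = -122440 - 231675/150539 = -18432226835/150539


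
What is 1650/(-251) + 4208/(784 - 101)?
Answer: -70742/171433 ≈ -0.41265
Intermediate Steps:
1650/(-251) + 4208/(784 - 101) = 1650*(-1/251) + 4208/683 = -1650/251 + 4208*(1/683) = -1650/251 + 4208/683 = -70742/171433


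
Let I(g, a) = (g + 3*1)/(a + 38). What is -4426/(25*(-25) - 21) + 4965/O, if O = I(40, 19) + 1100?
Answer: 230260874/20265989 ≈ 11.362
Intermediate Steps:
I(g, a) = (3 + g)/(38 + a) (I(g, a) = (g + 3)/(38 + a) = (3 + g)/(38 + a))
O = 62743/57 (O = (3 + 40)/(38 + 19) + 1100 = 43/57 + 1100 = 62743/57 ≈ 1100.8)
-4426/(25*(-25) - 21) + 4965/O = -4426/(25*(-25) - 21) + 4965/(62743/57) = -4426/(-625 - 21) + 4965*(57/62743) = -4426/(-646) + 283005/62743 = -4426*(-1/646) + 283005/62743 = 2213/323 + 283005/62743 = 230260874/20265989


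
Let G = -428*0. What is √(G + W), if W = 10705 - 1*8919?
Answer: √1786 ≈ 42.261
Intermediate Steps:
G = 0
W = 1786 (W = 10705 - 8919 = 1786)
√(G + W) = √(0 + 1786) = √1786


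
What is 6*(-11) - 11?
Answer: -77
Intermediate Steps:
6*(-11) - 11 = -66 - 11 = -77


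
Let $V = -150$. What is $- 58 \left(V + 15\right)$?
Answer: $7830$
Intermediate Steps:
$- 58 \left(V + 15\right) = - 58 \left(-150 + 15\right) = \left(-58\right) \left(-135\right) = 7830$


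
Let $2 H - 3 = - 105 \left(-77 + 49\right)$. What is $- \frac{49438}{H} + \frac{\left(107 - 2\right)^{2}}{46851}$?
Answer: $- \frac{219047281}{6565833} \approx -33.362$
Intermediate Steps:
$H = \frac{2943}{2}$ ($H = \frac{3}{2} + \frac{\left(-105\right) \left(-77 + 49\right)}{2} = \frac{3}{2} + \frac{\left(-105\right) \left(-28\right)}{2} = \frac{3}{2} + \frac{1}{2} \cdot 2940 = \frac{3}{2} + 1470 = \frac{2943}{2} \approx 1471.5$)
$- \frac{49438}{H} + \frac{\left(107 - 2\right)^{2}}{46851} = - \frac{49438}{\frac{2943}{2}} + \frac{\left(107 - 2\right)^{2}}{46851} = \left(-49438\right) \frac{2}{2943} + 105^{2} \cdot \frac{1}{46851} = - \frac{98876}{2943} + 11025 \cdot \frac{1}{46851} = - \frac{98876}{2943} + \frac{525}{2231} = - \frac{219047281}{6565833}$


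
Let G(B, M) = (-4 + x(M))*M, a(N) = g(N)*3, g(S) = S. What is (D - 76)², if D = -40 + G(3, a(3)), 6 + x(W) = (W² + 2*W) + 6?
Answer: 546121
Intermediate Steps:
x(W) = W² + 2*W (x(W) = -6 + ((W² + 2*W) + 6) = -6 + (6 + W² + 2*W) = W² + 2*W)
a(N) = 3*N (a(N) = N*3 = 3*N)
G(B, M) = M*(-4 + M*(2 + M)) (G(B, M) = (-4 + M*(2 + M))*M = M*(-4 + M*(2 + M)))
D = 815 (D = -40 + (3*3)*(-4 + (3*3)*(2 + 3*3)) = -40 + 9*(-4 + 9*(2 + 9)) = -40 + 9*(-4 + 9*11) = -40 + 9*(-4 + 99) = -40 + 9*95 = -40 + 855 = 815)
(D - 76)² = (815 - 76)² = 739² = 546121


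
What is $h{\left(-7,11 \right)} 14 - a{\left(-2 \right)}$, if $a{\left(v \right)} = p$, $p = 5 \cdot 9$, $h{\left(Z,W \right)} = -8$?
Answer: $-157$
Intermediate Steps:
$p = 45$
$a{\left(v \right)} = 45$
$h{\left(-7,11 \right)} 14 - a{\left(-2 \right)} = \left(-8\right) 14 - 45 = -112 - 45 = -157$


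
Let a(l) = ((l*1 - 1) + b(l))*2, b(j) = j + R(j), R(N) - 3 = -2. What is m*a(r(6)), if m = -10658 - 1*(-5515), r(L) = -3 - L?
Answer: 185148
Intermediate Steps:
R(N) = 1 (R(N) = 3 - 2 = 1)
b(j) = 1 + j (b(j) = j + 1 = 1 + j)
a(l) = 4*l (a(l) = ((l*1 - 1) + (1 + l))*2 = ((l - 1) + (1 + l))*2 = ((-1 + l) + (1 + l))*2 = (2*l)*2 = 4*l)
m = -5143 (m = -10658 + 5515 = -5143)
m*a(r(6)) = -20572*(-3 - 1*6) = -20572*(-3 - 6) = -20572*(-9) = -5143*(-36) = 185148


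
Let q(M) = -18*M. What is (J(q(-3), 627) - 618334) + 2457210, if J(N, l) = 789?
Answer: 1839665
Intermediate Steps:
(J(q(-3), 627) - 618334) + 2457210 = (789 - 618334) + 2457210 = -617545 + 2457210 = 1839665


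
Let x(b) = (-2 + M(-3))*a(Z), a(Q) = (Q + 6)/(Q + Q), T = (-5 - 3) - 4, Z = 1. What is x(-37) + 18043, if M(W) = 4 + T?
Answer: 18008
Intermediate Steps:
T = -12 (T = -8 - 4 = -12)
M(W) = -8 (M(W) = 4 - 12 = -8)
a(Q) = (6 + Q)/(2*Q) (a(Q) = (6 + Q)/((2*Q)) = (6 + Q)*(1/(2*Q)) = (6 + Q)/(2*Q))
x(b) = -35 (x(b) = (-2 - 8)*((½)*(6 + 1)/1) = -5*7 = -10*7/2 = -35)
x(-37) + 18043 = -35 + 18043 = 18008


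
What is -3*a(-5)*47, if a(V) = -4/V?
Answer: -564/5 ≈ -112.80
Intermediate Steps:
-3*a(-5)*47 = -(-12)/(-5)*47 = -(-12)*(-1)/5*47 = -3*4/5*47 = -12/5*47 = -564/5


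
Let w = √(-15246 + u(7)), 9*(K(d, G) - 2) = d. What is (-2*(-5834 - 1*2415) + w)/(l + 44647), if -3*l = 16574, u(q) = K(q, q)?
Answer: 49494/117367 + I*√137189/117367 ≈ 0.4217 + 0.0031558*I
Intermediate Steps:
K(d, G) = 2 + d/9
u(q) = 2 + q/9
l = -16574/3 (l = -⅓*16574 = -16574/3 ≈ -5524.7)
w = I*√137189/3 (w = √(-15246 + (2 + (⅑)*7)) = √(-15246 + (2 + 7/9)) = √(-15246 + 25/9) = √(-137189/9) = I*√137189/3 ≈ 123.46*I)
(-2*(-5834 - 1*2415) + w)/(l + 44647) = (-2*(-5834 - 1*2415) + I*√137189/3)/(-16574/3 + 44647) = (-2*(-5834 - 2415) + I*√137189/3)/(117367/3) = (-2*(-8249) + I*√137189/3)*(3/117367) = (16498 + I*√137189/3)*(3/117367) = 49494/117367 + I*√137189/117367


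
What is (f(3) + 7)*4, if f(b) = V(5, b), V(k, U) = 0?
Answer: 28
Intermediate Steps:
f(b) = 0
(f(3) + 7)*4 = (0 + 7)*4 = 7*4 = 28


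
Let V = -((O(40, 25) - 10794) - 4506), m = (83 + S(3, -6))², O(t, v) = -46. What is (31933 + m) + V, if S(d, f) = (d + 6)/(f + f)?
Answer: 864705/16 ≈ 54044.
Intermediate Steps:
S(d, f) = (6 + d)/(2*f) (S(d, f) = (6 + d)/((2*f)) = (6 + d)*(1/(2*f)) = (6 + d)/(2*f))
m = 108241/16 (m = (83 + (½)*(6 + 3)/(-6))² = (83 + (½)*(-⅙)*9)² = (83 - ¾)² = (329/4)² = 108241/16 ≈ 6765.1)
V = 15346 (V = -((-46 - 10794) - 4506) = -(-10840 - 4506) = -1*(-15346) = 15346)
(31933 + m) + V = (31933 + 108241/16) + 15346 = 619169/16 + 15346 = 864705/16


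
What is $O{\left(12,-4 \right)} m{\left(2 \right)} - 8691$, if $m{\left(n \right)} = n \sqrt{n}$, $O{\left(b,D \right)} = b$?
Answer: $-8691 + 24 \sqrt{2} \approx -8657.1$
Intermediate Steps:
$m{\left(n \right)} = n^{\frac{3}{2}}$
$O{\left(12,-4 \right)} m{\left(2 \right)} - 8691 = 12 \cdot 2^{\frac{3}{2}} - 8691 = 12 \cdot 2 \sqrt{2} - 8691 = 24 \sqrt{2} - 8691 = -8691 + 24 \sqrt{2}$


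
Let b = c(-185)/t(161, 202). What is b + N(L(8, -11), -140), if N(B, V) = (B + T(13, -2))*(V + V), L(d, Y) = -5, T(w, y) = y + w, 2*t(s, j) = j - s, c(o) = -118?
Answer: -69116/41 ≈ -1685.8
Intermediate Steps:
t(s, j) = j/2 - s/2 (t(s, j) = (j - s)/2 = j/2 - s/2)
T(w, y) = w + y
b = -236/41 (b = -118/((½)*202 - ½*161) = -118/(101 - 161/2) = -118/41/2 = -118*2/41 = -236/41 ≈ -5.7561)
N(B, V) = 2*V*(11 + B) (N(B, V) = (B + (13 - 2))*(V + V) = (B + 11)*(2*V) = (11 + B)*(2*V) = 2*V*(11 + B))
b + N(L(8, -11), -140) = -236/41 + 2*(-140)*(11 - 5) = -236/41 + 2*(-140)*6 = -236/41 - 1680 = -69116/41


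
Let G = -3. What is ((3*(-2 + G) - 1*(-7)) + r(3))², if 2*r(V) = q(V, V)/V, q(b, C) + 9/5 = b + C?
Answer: 5329/100 ≈ 53.290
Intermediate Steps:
q(b, C) = -9/5 + C + b (q(b, C) = -9/5 + (b + C) = -9/5 + (C + b) = -9/5 + C + b)
r(V) = (-9/5 + 2*V)/(2*V) (r(V) = ((-9/5 + V + V)/V)/2 = ((-9/5 + 2*V)/V)/2 = (-9/5 + 2*V)/(2*V))
((3*(-2 + G) - 1*(-7)) + r(3))² = ((3*(-2 - 3) - 1*(-7)) + (-9/10 + 3)/3)² = ((3*(-5) + 7) + (⅓)*(21/10))² = ((-15 + 7) + 7/10)² = (-8 + 7/10)² = (-73/10)² = 5329/100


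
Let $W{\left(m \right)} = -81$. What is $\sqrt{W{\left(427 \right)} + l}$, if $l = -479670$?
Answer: $i \sqrt{479751} \approx 692.64 i$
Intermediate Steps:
$\sqrt{W{\left(427 \right)} + l} = \sqrt{-81 - 479670} = \sqrt{-479751} = i \sqrt{479751}$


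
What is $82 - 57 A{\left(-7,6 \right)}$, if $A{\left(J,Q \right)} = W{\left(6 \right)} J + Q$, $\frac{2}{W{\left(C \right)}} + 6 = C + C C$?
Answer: $- \frac{1427}{6} \approx -237.83$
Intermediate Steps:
$W{\left(C \right)} = \frac{2}{-6 + C + C^{2}}$ ($W{\left(C \right)} = \frac{2}{-6 + \left(C + C C\right)} = \frac{2}{-6 + \left(C + C^{2}\right)} = \frac{2}{-6 + C + C^{2}}$)
$A{\left(J,Q \right)} = Q + \frac{J}{18}$ ($A{\left(J,Q \right)} = \frac{2}{-6 + 6 + 6^{2}} J + Q = \frac{2}{-6 + 6 + 36} J + Q = \frac{2}{36} J + Q = 2 \cdot \frac{1}{36} J + Q = \frac{J}{18} + Q = Q + \frac{J}{18}$)
$82 - 57 A{\left(-7,6 \right)} = 82 - 57 \left(6 + \frac{1}{18} \left(-7\right)\right) = 82 - 57 \left(6 - \frac{7}{18}\right) = 82 - \frac{1919}{6} = - \frac{1427}{6}$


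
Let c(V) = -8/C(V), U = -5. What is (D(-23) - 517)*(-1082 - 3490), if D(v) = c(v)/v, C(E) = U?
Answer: 271864836/115 ≈ 2.3640e+6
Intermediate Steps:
C(E) = -5
c(V) = 8/5 (c(V) = -8/(-5) = -8*(-1/5) = 8/5)
D(v) = 8/(5*v)
(D(-23) - 517)*(-1082 - 3490) = ((8/5)/(-23) - 517)*(-1082 - 3490) = ((8/5)*(-1/23) - 517)*(-4572) = (-8/115 - 517)*(-4572) = -59463/115*(-4572) = 271864836/115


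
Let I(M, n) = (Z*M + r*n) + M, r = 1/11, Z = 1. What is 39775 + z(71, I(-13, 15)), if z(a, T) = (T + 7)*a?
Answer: 423751/11 ≈ 38523.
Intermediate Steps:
r = 1/11 ≈ 0.090909
I(M, n) = 2*M + n/11 (I(M, n) = (1*M + n/11) + M = (M + n/11) + M = 2*M + n/11)
z(a, T) = a*(7 + T) (z(a, T) = (7 + T)*a = a*(7 + T))
39775 + z(71, I(-13, 15)) = 39775 + 71*(7 + (2*(-13) + (1/11)*15)) = 39775 + 71*(7 + (-26 + 15/11)) = 39775 + 71*(7 - 271/11) = 39775 + 71*(-194/11) = 39775 - 13774/11 = 423751/11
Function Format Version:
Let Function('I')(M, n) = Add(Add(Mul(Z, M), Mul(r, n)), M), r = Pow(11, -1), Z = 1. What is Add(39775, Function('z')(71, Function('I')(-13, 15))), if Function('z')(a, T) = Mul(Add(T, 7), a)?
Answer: Rational(423751, 11) ≈ 38523.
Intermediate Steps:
r = Rational(1, 11) ≈ 0.090909
Function('I')(M, n) = Add(Mul(2, M), Mul(Rational(1, 11), n)) (Function('I')(M, n) = Add(Add(Mul(1, M), Mul(Rational(1, 11), n)), M) = Add(Add(M, Mul(Rational(1, 11), n)), M) = Add(Mul(2, M), Mul(Rational(1, 11), n)))
Function('z')(a, T) = Mul(a, Add(7, T)) (Function('z')(a, T) = Mul(Add(7, T), a) = Mul(a, Add(7, T)))
Add(39775, Function('z')(71, Function('I')(-13, 15))) = Add(39775, Mul(71, Add(7, Add(Mul(2, -13), Mul(Rational(1, 11), 15))))) = Add(39775, Mul(71, Add(7, Add(-26, Rational(15, 11))))) = Add(39775, Mul(71, Add(7, Rational(-271, 11)))) = Add(39775, Mul(71, Rational(-194, 11))) = Add(39775, Rational(-13774, 11)) = Rational(423751, 11)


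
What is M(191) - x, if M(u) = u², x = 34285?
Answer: 2196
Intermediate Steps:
M(191) - x = 191² - 1*34285 = 36481 - 34285 = 2196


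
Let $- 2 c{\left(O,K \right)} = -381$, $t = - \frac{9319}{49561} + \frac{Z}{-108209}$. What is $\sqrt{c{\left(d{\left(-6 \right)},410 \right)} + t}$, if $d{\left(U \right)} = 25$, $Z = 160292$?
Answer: $\frac{\sqrt{21723978736161598911694}}{10725892498} \approx 13.742$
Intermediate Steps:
$t = - \frac{8952631483}{5362946249}$ ($t = - \frac{9319}{49561} + \frac{160292}{-108209} = \left(-9319\right) \frac{1}{49561} + 160292 \left(- \frac{1}{108209}\right) = - \frac{9319}{49561} - \frac{160292}{108209} = - \frac{8952631483}{5362946249} \approx -1.6693$)
$c{\left(O,K \right)} = \frac{381}{2}$ ($c{\left(O,K \right)} = \left(- \frac{1}{2}\right) \left(-381\right) = \frac{381}{2}$)
$\sqrt{c{\left(d{\left(-6 \right)},410 \right)} + t} = \sqrt{\frac{381}{2} - \frac{8952631483}{5362946249}} = \sqrt{\frac{2025377257903}{10725892498}} = \frac{\sqrt{21723978736161598911694}}{10725892498}$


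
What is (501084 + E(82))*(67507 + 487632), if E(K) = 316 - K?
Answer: 278301173202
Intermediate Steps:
(501084 + E(82))*(67507 + 487632) = (501084 + (316 - 1*82))*(67507 + 487632) = (501084 + (316 - 82))*555139 = (501084 + 234)*555139 = 501318*555139 = 278301173202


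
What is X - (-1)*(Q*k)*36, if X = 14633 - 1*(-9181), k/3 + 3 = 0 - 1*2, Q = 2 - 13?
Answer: 29754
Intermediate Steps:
Q = -11
k = -15 (k = -9 + 3*(0 - 1*2) = -9 + 3*(0 - 2) = -9 + 3*(-2) = -9 - 6 = -15)
X = 23814 (X = 14633 + 9181 = 23814)
X - (-1)*(Q*k)*36 = 23814 - (-1)*-11*(-15)*36 = 23814 - (-1)*165*36 = 23814 - (-1)*5940 = 23814 - 1*(-5940) = 23814 + 5940 = 29754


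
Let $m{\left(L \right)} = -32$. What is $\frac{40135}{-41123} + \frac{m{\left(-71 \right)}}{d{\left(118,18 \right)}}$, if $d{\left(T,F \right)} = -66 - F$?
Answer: $- \frac{513851}{863583} \approx -0.59502$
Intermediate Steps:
$\frac{40135}{-41123} + \frac{m{\left(-71 \right)}}{d{\left(118,18 \right)}} = \frac{40135}{-41123} - \frac{32}{-66 - 18} = 40135 \left(- \frac{1}{41123}\right) - \frac{32}{-66 - 18} = - \frac{40135}{41123} - \frac{32}{-84} = - \frac{40135}{41123} - - \frac{8}{21} = - \frac{40135}{41123} + \frac{8}{21} = - \frac{513851}{863583}$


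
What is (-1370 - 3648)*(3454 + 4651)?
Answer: -40670890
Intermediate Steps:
(-1370 - 3648)*(3454 + 4651) = -5018*8105 = -40670890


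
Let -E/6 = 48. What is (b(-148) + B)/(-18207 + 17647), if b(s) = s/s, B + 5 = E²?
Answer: -4147/28 ≈ -148.11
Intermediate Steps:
E = -288 (E = -6*48 = -288)
B = 82939 (B = -5 + (-288)² = -5 + 82944 = 82939)
b(s) = 1
(b(-148) + B)/(-18207 + 17647) = (1 + 82939)/(-18207 + 17647) = 82940/(-560) = 82940*(-1/560) = -4147/28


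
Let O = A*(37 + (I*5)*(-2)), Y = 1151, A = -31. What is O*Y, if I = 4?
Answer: 107043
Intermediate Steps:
O = 93 (O = -31*(37 + (4*5)*(-2)) = -31*(37 + 20*(-2)) = -31*(37 - 40) = -31*(-3) = 93)
O*Y = 93*1151 = 107043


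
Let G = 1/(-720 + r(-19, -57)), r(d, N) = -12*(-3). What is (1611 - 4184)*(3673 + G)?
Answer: -6464227663/684 ≈ -9.4506e+6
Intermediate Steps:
r(d, N) = 36
G = -1/684 (G = 1/(-720 + 36) = 1/(-684) = -1/684 ≈ -0.0014620)
(1611 - 4184)*(3673 + G) = (1611 - 4184)*(3673 - 1/684) = -2573*2512331/684 = -6464227663/684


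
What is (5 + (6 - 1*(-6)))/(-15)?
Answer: -17/15 ≈ -1.1333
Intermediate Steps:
(5 + (6 - 1*(-6)))/(-15) = (5 + (6 + 6))*(-1/15) = (5 + 12)*(-1/15) = 17*(-1/15) = -17/15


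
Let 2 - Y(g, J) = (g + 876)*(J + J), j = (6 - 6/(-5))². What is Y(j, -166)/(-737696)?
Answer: -3850561/9221200 ≈ -0.41758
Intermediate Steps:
j = 1296/25 (j = (6 - 6*(-⅕))² = (6 + 6/5)² = (36/5)² = 1296/25 ≈ 51.840)
Y(g, J) = 2 - 2*J*(876 + g) (Y(g, J) = 2 - (g + 876)*(J + J) = 2 - (876 + g)*2*J = 2 - 2*J*(876 + g))
Y(j, -166)/(-737696) = (2 - 1752*(-166) - 2*(-166)*1296/25)/(-737696) = (2 + 290832 + 430272/25)*(-1/737696) = (7701122/25)*(-1/737696) = -3850561/9221200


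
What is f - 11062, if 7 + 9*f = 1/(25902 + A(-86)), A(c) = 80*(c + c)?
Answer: -402972743/36426 ≈ -11063.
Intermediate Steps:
A(c) = 160*c (A(c) = 80*(2*c) = 160*c)
f = -28331/36426 (f = -7/9 + 1/(9*(25902 + 160*(-86))) = -7/9 + 1/(9*(25902 - 13760)) = -7/9 + (⅑)/12142 = -7/9 + (⅑)*(1/12142) = -7/9 + 1/109278 = -28331/36426 ≈ -0.77777)
f - 11062 = -28331/36426 - 11062 = -402972743/36426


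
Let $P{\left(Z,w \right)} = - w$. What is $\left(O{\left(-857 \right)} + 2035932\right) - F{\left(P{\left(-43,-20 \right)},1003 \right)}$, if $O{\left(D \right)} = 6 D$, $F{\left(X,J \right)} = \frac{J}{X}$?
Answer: $\frac{40614797}{20} \approx 2.0307 \cdot 10^{6}$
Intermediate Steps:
$\left(O{\left(-857 \right)} + 2035932\right) - F{\left(P{\left(-43,-20 \right)},1003 \right)} = \left(6 \left(-857\right) + 2035932\right) - \frac{1003}{\left(-1\right) \left(-20\right)} = \left(-5142 + 2035932\right) - \frac{1003}{20} = 2030790 - 1003 \cdot \frac{1}{20} = 2030790 - \frac{1003}{20} = \frac{40614797}{20}$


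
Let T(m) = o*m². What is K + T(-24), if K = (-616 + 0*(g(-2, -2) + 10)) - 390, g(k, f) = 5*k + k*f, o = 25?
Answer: 13394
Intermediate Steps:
g(k, f) = 5*k + f*k
T(m) = 25*m²
K = -1006 (K = (-616 + 0*(-2*(5 - 2) + 10)) - 390 = (-616 + 0*(-2*3 + 10)) - 390 = (-616 + 0*(-6 + 10)) - 390 = (-616 + 0*4) - 390 = (-616 + 0) - 390 = -616 - 390 = -1006)
K + T(-24) = -1006 + 25*(-24)² = -1006 + 25*576 = -1006 + 14400 = 13394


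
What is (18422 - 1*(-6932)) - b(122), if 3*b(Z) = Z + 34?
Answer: 25302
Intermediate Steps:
b(Z) = 34/3 + Z/3 (b(Z) = (Z + 34)/3 = (34 + Z)/3 = 34/3 + Z/3)
(18422 - 1*(-6932)) - b(122) = (18422 - 1*(-6932)) - (34/3 + (1/3)*122) = (18422 + 6932) - (34/3 + 122/3) = 25354 - 1*52 = 25354 - 52 = 25302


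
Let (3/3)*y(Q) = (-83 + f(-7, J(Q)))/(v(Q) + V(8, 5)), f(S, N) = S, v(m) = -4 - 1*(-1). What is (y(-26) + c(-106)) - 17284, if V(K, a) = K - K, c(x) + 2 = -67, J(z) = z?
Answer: -17323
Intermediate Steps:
c(x) = -69 (c(x) = -2 - 67 = -69)
v(m) = -3 (v(m) = -4 + 1 = -3)
V(K, a) = 0
y(Q) = 30 (y(Q) = (-83 - 7)/(-3 + 0) = -90/(-3) = -90*(-⅓) = 30)
(y(-26) + c(-106)) - 17284 = (30 - 69) - 17284 = -39 - 17284 = -17323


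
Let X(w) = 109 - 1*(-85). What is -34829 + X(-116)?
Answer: -34635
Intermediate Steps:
X(w) = 194 (X(w) = 109 + 85 = 194)
-34829 + X(-116) = -34829 + 194 = -34635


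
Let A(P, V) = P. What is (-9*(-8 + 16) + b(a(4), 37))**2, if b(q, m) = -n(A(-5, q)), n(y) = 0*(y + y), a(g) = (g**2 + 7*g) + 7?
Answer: 5184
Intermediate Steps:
a(g) = 7 + g**2 + 7*g
n(y) = 0 (n(y) = 0*(2*y) = 0)
b(q, m) = 0 (b(q, m) = -1*0 = 0)
(-9*(-8 + 16) + b(a(4), 37))**2 = (-9*(-8 + 16) + 0)**2 = (-9*8 + 0)**2 = (-72 + 0)**2 = (-72)**2 = 5184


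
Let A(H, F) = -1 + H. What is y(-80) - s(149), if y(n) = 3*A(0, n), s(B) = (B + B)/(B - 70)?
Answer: -535/79 ≈ -6.7721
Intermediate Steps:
s(B) = 2*B/(-70 + B) (s(B) = (2*B)/(-70 + B) = 2*B/(-70 + B))
y(n) = -3 (y(n) = 3*(-1 + 0) = 3*(-1) = -3)
y(-80) - s(149) = -3 - 2*149/(-70 + 149) = -3 - 2*149/79 = -3 - 1*298/79 = -3 - 298/79 = -535/79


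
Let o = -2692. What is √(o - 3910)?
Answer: I*√6602 ≈ 81.253*I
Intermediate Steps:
√(o - 3910) = √(-2692 - 3910) = √(-6602) = I*√6602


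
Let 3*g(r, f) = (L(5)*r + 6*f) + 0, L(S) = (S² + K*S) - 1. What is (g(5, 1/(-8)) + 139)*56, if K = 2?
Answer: 32830/3 ≈ 10943.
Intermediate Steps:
L(S) = -1 + S² + 2*S (L(S) = (S² + 2*S) - 1 = -1 + S² + 2*S)
g(r, f) = 2*f + 34*r/3 (g(r, f) = (((-1 + 5² + 2*5)*r + 6*f) + 0)/3 = (((-1 + 25 + 10)*r + 6*f) + 0)/3 = ((34*r + 6*f) + 0)/3 = ((6*f + 34*r) + 0)/3 = (6*f + 34*r)/3 = 2*f + 34*r/3)
(g(5, 1/(-8)) + 139)*56 = ((2/(-8) + (34/3)*5) + 139)*56 = ((2*(-⅛) + 170/3) + 139)*56 = ((-¼ + 170/3) + 139)*56 = (677/12 + 139)*56 = (2345/12)*56 = 32830/3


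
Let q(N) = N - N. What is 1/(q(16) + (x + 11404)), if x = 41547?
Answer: 1/52951 ≈ 1.8885e-5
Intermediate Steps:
q(N) = 0
1/(q(16) + (x + 11404)) = 1/(0 + (41547 + 11404)) = 1/(0 + 52951) = 1/52951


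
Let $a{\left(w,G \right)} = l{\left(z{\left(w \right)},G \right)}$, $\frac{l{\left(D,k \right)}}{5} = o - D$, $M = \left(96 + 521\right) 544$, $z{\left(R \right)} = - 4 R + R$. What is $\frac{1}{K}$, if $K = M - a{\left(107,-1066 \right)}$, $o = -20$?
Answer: $\frac{1}{334143} \approx 2.9927 \cdot 10^{-6}$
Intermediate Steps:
$z{\left(R \right)} = - 3 R$
$M = 335648$ ($M = 617 \cdot 544 = 335648$)
$l{\left(D,k \right)} = -100 - 5 D$ ($l{\left(D,k \right)} = 5 \left(-20 - D\right) = -100 - 5 D$)
$a{\left(w,G \right)} = -100 + 15 w$ ($a{\left(w,G \right)} = -100 - 5 \left(- 3 w\right) = -100 + 15 w$)
$K = 334143$ ($K = 335648 - \left(-100 + 15 \cdot 107\right) = 335648 - \left(-100 + 1605\right) = 335648 - 1505 = 334143$)
$\frac{1}{K} = \frac{1}{334143}$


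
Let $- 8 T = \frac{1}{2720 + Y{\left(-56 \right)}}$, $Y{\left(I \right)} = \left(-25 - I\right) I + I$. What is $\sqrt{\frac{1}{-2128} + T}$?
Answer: $\frac{i \sqrt{2302629}}{61712} \approx 0.024589 i$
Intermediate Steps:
$Y{\left(I \right)} = I + I \left(-25 - I\right)$ ($Y{\left(I \right)} = I \left(-25 - I\right) + I = I + I \left(-25 - I\right)$)
$T = - \frac{1}{7424}$ ($T = - \frac{1}{8 \left(2720 - - 56 \left(24 - 56\right)\right)} = - \frac{1}{8 \left(2720 - \left(-56\right) \left(-32\right)\right)} = - \frac{1}{8 \left(2720 - 1792\right)} = - \frac{1}{8 \cdot 928} = \left(- \frac{1}{8}\right) \frac{1}{928} = - \frac{1}{7424} \approx -0.0001347$)
$\sqrt{\frac{1}{-2128} + T} = \sqrt{\frac{1}{-2128} - \frac{1}{7424}} = \sqrt{- \frac{1}{2128} - \frac{1}{7424}} = \sqrt{- \frac{597}{987392}} = \frac{i \sqrt{2302629}}{61712}$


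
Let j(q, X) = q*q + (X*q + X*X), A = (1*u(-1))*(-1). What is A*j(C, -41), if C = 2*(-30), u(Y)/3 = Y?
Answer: 23223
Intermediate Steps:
u(Y) = 3*Y
C = -60
A = 3 (A = (1*(3*(-1)))*(-1) = (1*(-3))*(-1) = -3*(-1) = 3)
j(q, X) = X**2 + q**2 + X*q (j(q, X) = q**2 + (X*q + X**2) = q**2 + (X**2 + X*q) = X**2 + q**2 + X*q)
A*j(C, -41) = 3*((-41)**2 + (-60)**2 - 41*(-60)) = 3*(1681 + 3600 + 2460) = 3*7741 = 23223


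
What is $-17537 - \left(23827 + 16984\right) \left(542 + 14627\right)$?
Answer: $-619079596$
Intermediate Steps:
$-17537 - \left(23827 + 16984\right) \left(542 + 14627\right) = -17537 - 40811 \cdot 15169 = -17537 - 619062059 = -619079596$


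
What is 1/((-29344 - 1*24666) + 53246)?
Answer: -1/764 ≈ -0.0013089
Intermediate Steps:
1/((-29344 - 1*24666) + 53246) = 1/((-29344 - 24666) + 53246) = 1/(-54010 + 53246) = 1/(-764) = -1/764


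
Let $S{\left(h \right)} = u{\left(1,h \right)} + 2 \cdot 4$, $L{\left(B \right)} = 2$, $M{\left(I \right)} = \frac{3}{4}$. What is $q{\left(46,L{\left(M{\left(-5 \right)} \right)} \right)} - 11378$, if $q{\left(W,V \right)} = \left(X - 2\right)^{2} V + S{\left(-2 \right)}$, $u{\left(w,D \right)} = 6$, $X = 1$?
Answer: $-11362$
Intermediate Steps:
$M{\left(I \right)} = \frac{3}{4}$ ($M{\left(I \right)} = 3 \cdot \frac{1}{4} = \frac{3}{4}$)
$S{\left(h \right)} = 14$ ($S{\left(h \right)} = 6 + 2 \cdot 4 = 6 + 8 = 14$)
$q{\left(W,V \right)} = 14 + V$ ($q{\left(W,V \right)} = \left(1 - 2\right)^{2} V + 14 = \left(-1\right)^{2} V + 14 = 1 V + 14 = V + 14 = 14 + V$)
$q{\left(46,L{\left(M{\left(-5 \right)} \right)} \right)} - 11378 = \left(14 + 2\right) - 11378 = 16 - 11378 = -11362$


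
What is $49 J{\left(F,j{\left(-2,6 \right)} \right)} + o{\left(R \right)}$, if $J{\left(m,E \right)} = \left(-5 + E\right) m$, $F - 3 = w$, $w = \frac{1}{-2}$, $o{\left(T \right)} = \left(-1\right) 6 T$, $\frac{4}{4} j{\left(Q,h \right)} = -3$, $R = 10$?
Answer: $-1040$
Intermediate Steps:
$j{\left(Q,h \right)} = -3$
$o{\left(T \right)} = - 6 T$
$w = - \frac{1}{2} \approx -0.5$
$F = \frac{5}{2}$ ($F = 3 - \frac{1}{2} = \frac{5}{2} \approx 2.5$)
$J{\left(m,E \right)} = m \left(-5 + E\right)$
$49 J{\left(F,j{\left(-2,6 \right)} \right)} + o{\left(R \right)} = 49 \frac{5 \left(-5 - 3\right)}{2} - 60 = 49 \cdot \frac{5}{2} \left(-8\right) - 60 = 49 \left(-20\right) - 60 = -980 - 60 = -1040$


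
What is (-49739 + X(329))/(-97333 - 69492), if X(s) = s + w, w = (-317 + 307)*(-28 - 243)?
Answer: 1868/6673 ≈ 0.27993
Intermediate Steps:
w = 2710 (w = -10*(-271) = 2710)
X(s) = 2710 + s (X(s) = s + 2710 = 2710 + s)
(-49739 + X(329))/(-97333 - 69492) = (-49739 + (2710 + 329))/(-97333 - 69492) = (-49739 + 3039)/(-166825) = -46700*(-1/166825) = 1868/6673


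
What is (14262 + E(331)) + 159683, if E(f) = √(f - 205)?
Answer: 173945 + 3*√14 ≈ 1.7396e+5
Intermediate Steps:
E(f) = √(-205 + f)
(14262 + E(331)) + 159683 = (14262 + √(-205 + 331)) + 159683 = (14262 + √126) + 159683 = (14262 + 3*√14) + 159683 = 173945 + 3*√14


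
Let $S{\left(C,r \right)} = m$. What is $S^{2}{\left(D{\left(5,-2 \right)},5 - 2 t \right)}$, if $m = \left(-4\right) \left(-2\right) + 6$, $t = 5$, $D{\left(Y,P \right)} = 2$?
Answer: $196$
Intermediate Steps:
$m = 14$ ($m = 8 + 6 = 14$)
$S{\left(C,r \right)} = 14$
$S^{2}{\left(D{\left(5,-2 \right)},5 - 2 t \right)} = 14^{2} = 196$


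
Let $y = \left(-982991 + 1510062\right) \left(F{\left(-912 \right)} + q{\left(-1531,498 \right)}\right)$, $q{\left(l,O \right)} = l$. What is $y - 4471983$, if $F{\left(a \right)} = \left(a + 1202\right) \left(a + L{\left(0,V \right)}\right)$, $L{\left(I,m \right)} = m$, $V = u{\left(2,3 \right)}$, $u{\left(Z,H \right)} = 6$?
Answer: $-139294052224$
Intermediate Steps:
$V = 6$
$F{\left(a \right)} = \left(6 + a\right) \left(1202 + a\right)$ ($F{\left(a \right)} = \left(a + 1202\right) \left(a + 6\right) = \left(1202 + a\right) \left(6 + a\right) = \left(6 + a\right) \left(1202 + a\right)$)
$y = -139289580241$ ($y = \left(-982991 + 1510062\right) \left(\left(7212 + \left(-912\right)^{2} + 1208 \left(-912\right)\right) - 1531\right) = 527071 \left(\left(7212 + 831744 - 1101696\right) - 1531\right) = 527071 \left(-262740 - 1531\right) = 527071 \left(-264271\right) = -139289580241$)
$y - 4471983 = -139289580241 - 4471983 = -139294052224$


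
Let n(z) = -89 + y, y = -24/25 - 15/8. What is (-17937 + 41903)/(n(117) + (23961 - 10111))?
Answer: 4793200/2751633 ≈ 1.7419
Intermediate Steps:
y = -567/200 (y = -24*1/25 - 15*⅛ = -24/25 - 15/8 = -567/200 ≈ -2.8350)
n(z) = -18367/200 (n(z) = -89 - 567/200 = -18367/200)
(-17937 + 41903)/(n(117) + (23961 - 10111)) = (-17937 + 41903)/(-18367/200 + (23961 - 10111)) = 23966/(-18367/200 + 13850) = 23966/(2751633/200) = 23966*(200/2751633) = 4793200/2751633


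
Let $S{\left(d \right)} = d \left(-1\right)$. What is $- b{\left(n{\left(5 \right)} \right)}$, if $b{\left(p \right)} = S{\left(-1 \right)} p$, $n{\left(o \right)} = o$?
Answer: $-5$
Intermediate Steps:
$S{\left(d \right)} = - d$
$b{\left(p \right)} = p$ ($b{\left(p \right)} = \left(-1\right) \left(-1\right) p = 1 p = p$)
$- b{\left(n{\left(5 \right)} \right)} = \left(-1\right) 5 = -5$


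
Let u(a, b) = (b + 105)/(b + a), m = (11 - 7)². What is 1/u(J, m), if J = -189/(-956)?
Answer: 15485/115676 ≈ 0.13387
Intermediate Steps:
J = 189/956 (J = -189*(-1/956) = 189/956 ≈ 0.19770)
m = 16 (m = 4² = 16)
u(a, b) = (105 + b)/(a + b)
1/u(J, m) = 1/((105 + 16)/(189/956 + 16)) = 1/(121/(15485/956)) = 1/((956/15485)*121) = 1/(115676/15485) = 15485/115676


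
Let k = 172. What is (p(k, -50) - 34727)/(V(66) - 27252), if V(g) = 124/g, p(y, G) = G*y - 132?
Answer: 1434147/899254 ≈ 1.5948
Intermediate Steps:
p(y, G) = -132 + G*y
(p(k, -50) - 34727)/(V(66) - 27252) = ((-132 - 50*172) - 34727)/(124/66 - 27252) = ((-132 - 8600) - 34727)/(124*(1/66) - 27252) = (-8732 - 34727)/(62/33 - 27252) = -43459/(-899254/33) = -43459*(-33/899254) = 1434147/899254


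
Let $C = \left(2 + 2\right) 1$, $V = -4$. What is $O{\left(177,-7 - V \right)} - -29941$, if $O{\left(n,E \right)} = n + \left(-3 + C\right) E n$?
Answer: $29587$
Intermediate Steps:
$C = 4$ ($C = 4 \cdot 1 = 4$)
$O{\left(n,E \right)} = n + E n$ ($O{\left(n,E \right)} = n + \left(-3 + 4\right) E n = n + 1 E n = n + E n$)
$O{\left(177,-7 - V \right)} - -29941 = 177 \left(1 - 3\right) - -29941 = 177 \left(1 + \left(-7 + 4\right)\right) + 29941 = 177 \left(1 - 3\right) + 29941 = 177 \left(-2\right) + 29941 = -354 + 29941 = 29587$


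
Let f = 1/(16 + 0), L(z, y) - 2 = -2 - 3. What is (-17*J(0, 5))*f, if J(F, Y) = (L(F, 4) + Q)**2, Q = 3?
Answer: 0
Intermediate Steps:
L(z, y) = -3 (L(z, y) = 2 + (-2 - 3) = 2 - 5 = -3)
f = 1/16 ≈ 0.062500
J(F, Y) = 0 (J(F, Y) = (-3 + 3)**2 = 0**2 = 0)
(-17*J(0, 5))*f = -17*0*(1/16) = 0*(1/16) = 0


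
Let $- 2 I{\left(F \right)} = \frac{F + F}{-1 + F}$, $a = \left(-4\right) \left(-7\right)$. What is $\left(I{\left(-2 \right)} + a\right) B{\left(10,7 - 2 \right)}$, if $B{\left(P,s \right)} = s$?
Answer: $\frac{410}{3} \approx 136.67$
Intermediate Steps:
$a = 28$
$I{\left(F \right)} = - \frac{F}{-1 + F}$ ($I{\left(F \right)} = - \frac{\left(F + F\right) \frac{1}{-1 + F}}{2} = - \frac{2 F \frac{1}{-1 + F}}{2} = - \frac{F}{-1 + F}$)
$\left(I{\left(-2 \right)} + a\right) B{\left(10,7 - 2 \right)} = \left(\left(-1\right) \left(-2\right) \frac{1}{-1 - 2} + 28\right) \left(7 - 2\right) = \left(\left(-1\right) \left(-2\right) \frac{1}{-3} + 28\right) 5 = \left(\left(-1\right) \left(-2\right) \left(- \frac{1}{3}\right) + 28\right) 5 = \left(- \frac{2}{3} + 28\right) 5 = \frac{82}{3} \cdot 5 = \frac{410}{3}$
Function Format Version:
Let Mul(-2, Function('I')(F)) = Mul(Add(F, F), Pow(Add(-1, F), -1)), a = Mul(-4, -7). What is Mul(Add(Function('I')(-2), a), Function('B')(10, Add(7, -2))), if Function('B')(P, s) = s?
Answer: Rational(410, 3) ≈ 136.67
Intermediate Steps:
a = 28
Function('I')(F) = Mul(-1, F, Pow(Add(-1, F), -1)) (Function('I')(F) = Mul(Rational(-1, 2), Mul(Add(F, F), Pow(Add(-1, F), -1))) = Mul(Rational(-1, 2), Mul(Mul(2, F), Pow(Add(-1, F), -1))) = Mul(Rational(-1, 2), Mul(2, F, Pow(Add(-1, F), -1))) = Mul(-1, F, Pow(Add(-1, F), -1)))
Mul(Add(Function('I')(-2), a), Function('B')(10, Add(7, -2))) = Mul(Add(Mul(-1, -2, Pow(Add(-1, -2), -1)), 28), Add(7, -2)) = Mul(Add(Mul(-1, -2, Pow(-3, -1)), 28), 5) = Mul(Add(Mul(-1, -2, Rational(-1, 3)), 28), 5) = Mul(Add(Rational(-2, 3), 28), 5) = Mul(Rational(82, 3), 5) = Rational(410, 3)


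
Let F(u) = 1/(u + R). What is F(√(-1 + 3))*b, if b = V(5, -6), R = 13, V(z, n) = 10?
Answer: 130/167 - 10*√2/167 ≈ 0.69376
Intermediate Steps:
b = 10
F(u) = 1/(13 + u) (F(u) = 1/(u + 13) = 1/(13 + u))
F(√(-1 + 3))*b = 10/(13 + √(-1 + 3)) = 10/(13 + √2)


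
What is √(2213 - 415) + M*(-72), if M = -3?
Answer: 216 + √1798 ≈ 258.40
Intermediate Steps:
√(2213 - 415) + M*(-72) = √(2213 - 415) - 3*(-72) = √1798 + 216 = 216 + √1798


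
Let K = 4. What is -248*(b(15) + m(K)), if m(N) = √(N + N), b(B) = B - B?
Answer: -496*√2 ≈ -701.45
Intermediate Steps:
b(B) = 0
m(N) = √2*√N (m(N) = √(2*N) = √2*√N)
-248*(b(15) + m(K)) = -248*(0 + √2*√4) = -248*(0 + √2*2) = -248*(0 + 2*√2) = -496*√2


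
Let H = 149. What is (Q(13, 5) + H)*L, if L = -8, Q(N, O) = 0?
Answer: -1192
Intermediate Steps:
(Q(13, 5) + H)*L = (0 + 149)*(-8) = 149*(-8) = -1192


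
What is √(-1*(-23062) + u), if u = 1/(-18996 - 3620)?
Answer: √2948957859914/11308 ≈ 151.86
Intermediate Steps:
u = -1/22616 (u = 1/(-22616) = -1/22616 ≈ -4.4216e-5)
√(-1*(-23062) + u) = √(-1*(-23062) - 1/22616) = √(23062 - 1/22616) = √(521570191/22616) = √2948957859914/11308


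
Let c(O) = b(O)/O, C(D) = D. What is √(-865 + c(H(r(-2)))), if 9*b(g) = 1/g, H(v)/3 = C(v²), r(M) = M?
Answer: I*√1121039/36 ≈ 29.411*I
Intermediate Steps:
H(v) = 3*v²
b(g) = 1/(9*g)
c(O) = 1/(9*O²) (c(O) = (1/(9*O))/O = 1/(9*O²))
√(-865 + c(H(r(-2)))) = √(-865 + 1/(9*(3*(-2)²)²)) = √(-865 + 1/(9*(3*4)²)) = √(-865 + (⅑)/12²) = √(-865 + (⅑)*(1/144)) = √(-865 + 1/1296) = √(-1121039/1296) = I*√1121039/36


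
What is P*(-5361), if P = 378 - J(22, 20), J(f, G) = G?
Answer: -1919238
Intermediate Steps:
P = 358 (P = 378 - 1*20 = 378 - 20 = 358)
P*(-5361) = 358*(-5361) = -1919238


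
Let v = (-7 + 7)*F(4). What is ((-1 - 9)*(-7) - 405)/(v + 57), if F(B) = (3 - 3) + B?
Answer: -335/57 ≈ -5.8772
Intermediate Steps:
F(B) = B (F(B) = 0 + B = B)
v = 0 (v = (-7 + 7)*4 = 0*4 = 0)
((-1 - 9)*(-7) - 405)/(v + 57) = ((-1 - 9)*(-7) - 405)/(0 + 57) = (-10*(-7) - 405)/57 = (70 - 405)*(1/57) = -335*1/57 = -335/57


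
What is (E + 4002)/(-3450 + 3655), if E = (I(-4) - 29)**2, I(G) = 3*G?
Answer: 5683/205 ≈ 27.722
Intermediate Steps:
E = 1681 (E = (3*(-4) - 29)**2 = (-12 - 29)**2 = (-41)**2 = 1681)
(E + 4002)/(-3450 + 3655) = (1681 + 4002)/(-3450 + 3655) = 5683/205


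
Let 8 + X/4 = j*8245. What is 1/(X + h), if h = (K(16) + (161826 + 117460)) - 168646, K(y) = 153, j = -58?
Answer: -1/1802079 ≈ -5.5491e-7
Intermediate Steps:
X = -1912872 (X = -32 + 4*(-58*8245) = -32 + 4*(-478210) = -32 - 1912840 = -1912872)
h = 110793 (h = (153 + (161826 + 117460)) - 168646 = (153 + 279286) - 168646 = 279439 - 168646 = 110793)
1/(X + h) = 1/(-1912872 + 110793) = 1/(-1802079) = -1/1802079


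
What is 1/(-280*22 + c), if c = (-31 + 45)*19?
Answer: -1/5894 ≈ -0.00016966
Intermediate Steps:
c = 266 (c = 14*19 = 266)
1/(-280*22 + c) = 1/(-280*22 + 266) = 1/(-6160 + 266) = 1/(-5894) = -1/5894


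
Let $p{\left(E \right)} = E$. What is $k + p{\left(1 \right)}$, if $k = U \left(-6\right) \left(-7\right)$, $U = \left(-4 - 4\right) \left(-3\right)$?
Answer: $1009$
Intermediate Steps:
$U = 24$ ($U = \left(-8\right) \left(-3\right) = 24$)
$k = 1008$ ($k = 24 \left(-6\right) \left(-7\right) = \left(-144\right) \left(-7\right) = 1008$)
$k + p{\left(1 \right)} = 1008 + 1 = 1009$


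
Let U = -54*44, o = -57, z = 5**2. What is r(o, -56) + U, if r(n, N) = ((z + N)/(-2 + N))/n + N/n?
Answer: -7851839/3306 ≈ -2375.0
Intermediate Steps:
z = 25
r(n, N) = N/n + (25 + N)/(n*(-2 + N)) (r(n, N) = ((25 + N)/(-2 + N))/n + N/n = (25 + N)/(n*(-2 + N)) + N/n = N/n + (25 + N)/(n*(-2 + N)))
U = -2376
r(o, -56) + U = (25 + (-56)**2 - 1*(-56))/((-57)*(-2 - 56)) - 2376 = -1/57*(25 + 3136 + 56)/(-58) - 2376 = -1/57*(-1/58)*3217 - 2376 = 3217/3306 - 2376 = -7851839/3306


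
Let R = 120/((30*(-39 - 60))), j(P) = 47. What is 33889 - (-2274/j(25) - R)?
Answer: 157910455/4653 ≈ 33937.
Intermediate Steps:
R = -4/99 (R = 120/((30*(-99))) = 120/(-2970) = 120*(-1/2970) = -4/99 ≈ -0.040404)
33889 - (-2274/j(25) - R) = 33889 - (-2274/47 - 1*(-4/99)) = 33889 - (-2274*1/47 + 4/99) = 33889 - (-2274/47 + 4/99) = 33889 - 1*(-224938/4653) = 33889 + 224938/4653 = 157910455/4653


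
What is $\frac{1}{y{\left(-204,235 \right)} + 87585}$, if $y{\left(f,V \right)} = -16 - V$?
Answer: $\frac{1}{87334} \approx 1.145 \cdot 10^{-5}$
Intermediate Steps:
$\frac{1}{y{\left(-204,235 \right)} + 87585} = \frac{1}{\left(-16 - 235\right) + 87585} = \frac{1}{-251 + 87585} = \frac{1}{87334}$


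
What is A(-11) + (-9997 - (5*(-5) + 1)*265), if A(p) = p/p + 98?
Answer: -3538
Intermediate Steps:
A(p) = 99 (A(p) = 1 + 98 = 99)
A(-11) + (-9997 - (5*(-5) + 1)*265) = 99 + (-9997 - (5*(-5) + 1)*265) = 99 + (-9997 - (-25 + 1)*265) = 99 + (-9997 - (-24)*265) = 99 + (-9997 - 1*(-6360)) = 99 + (-9997 + 6360) = 99 - 3637 = -3538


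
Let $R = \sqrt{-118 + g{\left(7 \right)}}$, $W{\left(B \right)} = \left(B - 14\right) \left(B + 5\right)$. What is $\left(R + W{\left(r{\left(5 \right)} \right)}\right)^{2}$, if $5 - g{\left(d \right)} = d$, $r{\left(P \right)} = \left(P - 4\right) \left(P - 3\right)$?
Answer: $6936 - 336 i \sqrt{30} \approx 6936.0 - 1840.3 i$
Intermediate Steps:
$r{\left(P \right)} = \left(-4 + P\right) \left(-3 + P\right)$
$g{\left(d \right)} = 5 - d$
$W{\left(B \right)} = \left(-14 + B\right) \left(5 + B\right)$
$R = 2 i \sqrt{30}$ ($R = \sqrt{-118 + \left(5 - 7\right)} = \sqrt{-118 - 2} = \sqrt{-120} = 2 i \sqrt{30} \approx 10.954 i$)
$\left(R + W{\left(r{\left(5 \right)} \right)}\right)^{2} = \left(2 i \sqrt{30} - \left(70 - \left(12 + 5^{2} - 35\right)^{2} + 9 \left(12 + 5^{2} - 35\right)\right)\right)^{2} = \left(2 i \sqrt{30} - \left(70 - \left(12 + 25 - 35\right)^{2} + 9 \left(12 + 25 - 35\right)\right)\right)^{2} = \left(2 i \sqrt{30} - \left(88 - 4\right)\right)^{2} = \left(2 i \sqrt{30} - 84\right)^{2} = \left(-84 + 2 i \sqrt{30}\right)^{2}$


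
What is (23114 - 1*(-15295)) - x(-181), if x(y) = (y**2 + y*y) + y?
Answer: -26932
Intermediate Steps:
x(y) = y + 2*y**2 (x(y) = (y**2 + y**2) + y = 2*y**2 + y = y + 2*y**2)
(23114 - 1*(-15295)) - x(-181) = (23114 - 1*(-15295)) - (-181)*(1 + 2*(-181)) = (23114 + 15295) - (-181)*(1 - 362) = 38409 - (-181)*(-361) = 38409 - 1*65341 = 38409 - 65341 = -26932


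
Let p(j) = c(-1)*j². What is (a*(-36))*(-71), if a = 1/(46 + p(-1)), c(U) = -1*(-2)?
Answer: 213/4 ≈ 53.250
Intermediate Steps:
c(U) = 2
p(j) = 2*j²
a = 1/48 (a = 1/(46 + 2*(-1)²) = 1/(46 + 2*1) = 1/(46 + 2) = 1/48 ≈ 0.020833)
(a*(-36))*(-71) = ((1/48)*(-36))*(-71) = -¾*(-71) = 213/4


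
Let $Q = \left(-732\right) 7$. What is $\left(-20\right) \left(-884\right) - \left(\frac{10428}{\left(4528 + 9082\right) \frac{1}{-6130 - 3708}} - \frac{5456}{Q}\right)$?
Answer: $\frac{219820222672}{8717205} \approx 25217.0$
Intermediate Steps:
$Q = -5124$
$\left(-20\right) \left(-884\right) - \left(\frac{10428}{\left(4528 + 9082\right) \frac{1}{-6130 - 3708}} - \frac{5456}{Q}\right) = \left(-20\right) \left(-884\right) - \left(\frac{10428}{\left(4528 + 9082\right) \frac{1}{-6130 - 3708}} - \frac{5456}{-5124}\right) = 17680 - \left(\frac{10428}{13610 \frac{1}{-9838}} - - \frac{1364}{1281}\right) = 17680 - \left(\frac{10428}{13610 \left(- \frac{1}{9838}\right)} + \frac{1364}{1281}\right) = 17680 - \left(\frac{10428}{- \frac{6805}{4919}} + \frac{1364}{1281}\right) = 17680 - \left(10428 \left(- \frac{4919}{6805}\right) + \frac{1364}{1281}\right) = 17680 - \left(- \frac{51295332}{6805} + \frac{1364}{1281}\right) = 17680 - - \frac{65700038272}{8717205} = 17680 + \frac{65700038272}{8717205} = \frac{219820222672}{8717205}$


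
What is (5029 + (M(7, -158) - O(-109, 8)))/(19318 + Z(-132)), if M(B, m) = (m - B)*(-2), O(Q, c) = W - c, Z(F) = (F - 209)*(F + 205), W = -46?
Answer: -5413/5575 ≈ -0.97094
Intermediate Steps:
Z(F) = (-209 + F)*(205 + F)
O(Q, c) = -46 - c
M(B, m) = -2*m + 2*B
(5029 + (M(7, -158) - O(-109, 8)))/(19318 + Z(-132)) = (5029 + ((-2*(-158) + 2*7) - (-46 - 1*8)))/(19318 + (-42845 + (-132)² - 4*(-132))) = (5029 + ((316 + 14) - (-46 - 8)))/(19318 + (-42845 + 17424 + 528)) = (5029 + (330 - 1*(-54)))/(19318 - 24893) = (5029 + (330 + 54))/(-5575) = (5029 + 384)*(-1/5575) = 5413*(-1/5575) = -5413/5575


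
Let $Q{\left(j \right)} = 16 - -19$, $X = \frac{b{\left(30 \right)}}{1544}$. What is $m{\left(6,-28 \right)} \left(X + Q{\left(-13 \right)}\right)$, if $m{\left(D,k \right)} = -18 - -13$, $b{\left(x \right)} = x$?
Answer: $- \frac{135175}{772} \approx -175.1$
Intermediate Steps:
$m{\left(D,k \right)} = -5$ ($m{\left(D,k \right)} = -18 + 13 = -5$)
$X = \frac{15}{772}$ ($X = \frac{30}{1544} = 30 \cdot \frac{1}{1544} = \frac{15}{772} \approx 0.01943$)
$Q{\left(j \right)} = 35$ ($Q{\left(j \right)} = 16 + 19 = 35$)
$m{\left(6,-28 \right)} \left(X + Q{\left(-13 \right)}\right) = - 5 \left(\frac{15}{772} + 35\right) = \left(-5\right) \frac{27035}{772} = - \frac{135175}{772}$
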